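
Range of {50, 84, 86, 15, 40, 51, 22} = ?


Max = 86, Min = 15
Range = 86 - 15 = 71

Range = 71


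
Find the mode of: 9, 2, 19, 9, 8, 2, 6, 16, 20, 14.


Frequencies: 2:2, 6:1, 8:1, 9:2, 14:1, 16:1, 19:1, 20:1
Max frequency = 2
Mode = 2, 9

Mode = 2, 9


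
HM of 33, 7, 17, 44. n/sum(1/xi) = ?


Sum of reciprocals = 1/33 + 1/7 + 1/17 + 1/44 = 0.254711
HM = 4/0.254711 = 15.7041

HM = 15.7041


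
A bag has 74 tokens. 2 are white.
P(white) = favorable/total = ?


P = 2/74 = 0.0270

P = 0.0270


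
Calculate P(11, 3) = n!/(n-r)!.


P(11,3) = 11!/8!
= 39916800/40320
= 990

P(11,3) = 990


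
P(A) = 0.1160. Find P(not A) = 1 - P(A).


P(not A) = 1 - 0.1160 = 0.8840

P(not A) = 0.8840


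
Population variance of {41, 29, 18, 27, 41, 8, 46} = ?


Mean = 30.0000
Squared deviations: 121.0000, 1.0000, 144.0000, 9.0000, 121.0000, 484.0000, 256.0000
Sum = 1136.0000
Variance = 1136.0000/7 = 162.2857

Variance = 162.2857


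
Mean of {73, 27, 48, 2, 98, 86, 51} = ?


Sum = 73 + 27 + 48 + 2 + 98 + 86 + 51 = 385
n = 7
Mean = 385/7 = 55.0000

Mean = 55.0000


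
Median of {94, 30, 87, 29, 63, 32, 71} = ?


Sorted: 29, 30, 32, 63, 71, 87, 94
n = 7 (odd)
Middle value = 63

Median = 63


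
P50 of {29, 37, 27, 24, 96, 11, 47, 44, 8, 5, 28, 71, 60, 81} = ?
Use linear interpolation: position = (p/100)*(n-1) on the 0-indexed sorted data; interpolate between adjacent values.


Sorted: 5, 8, 11, 24, 27, 28, 29, 37, 44, 47, 60, 71, 81, 96
n = 14
Index = 50/100 * 13 = 6.5000
Lower = data[6] = 29, Upper = data[7] = 37
P50 = 29 + 0.5000*(8) = 33.0000

P50 = 33.0000


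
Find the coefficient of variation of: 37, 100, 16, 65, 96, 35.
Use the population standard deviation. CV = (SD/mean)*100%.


Mean = 58.1667
SD = 31.5986
CV = (31.5986/58.1667)*100 = 54.3243%

CV = 54.3243%


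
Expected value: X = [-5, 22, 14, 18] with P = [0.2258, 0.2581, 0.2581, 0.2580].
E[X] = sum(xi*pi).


E[X] = -5*0.2258 + 22*0.2581 + 14*0.2581 + 18*0.2580
= -1.1290 + 5.6782 + 3.6134 + 4.6440
= 12.8066

E[X] = 12.8066


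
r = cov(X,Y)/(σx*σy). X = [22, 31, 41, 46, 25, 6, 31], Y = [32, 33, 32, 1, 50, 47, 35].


Mean X = 28.8571, Mean Y = 32.8571
SD X = 12.158813, SD Y = 14.710818
Cov = -133.591837
r = -133.591837/(12.158813*14.710818) = -0.7469

r = -0.7469


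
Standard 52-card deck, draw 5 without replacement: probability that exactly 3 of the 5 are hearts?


Hypergeometric: P(X=3) = C(13,3)·C(39,2) / C(52,5)
= 286 × 741 / 2598960
= 211926/2598960 = 0.0815

P = 0.0815


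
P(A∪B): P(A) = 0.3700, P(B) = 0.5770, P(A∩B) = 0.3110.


P(A∪B) = 0.3700 + 0.5770 - 0.3110
= 0.9470 - 0.3110
= 0.6360

P(A∪B) = 0.6360


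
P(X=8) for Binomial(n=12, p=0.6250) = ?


C(12,8) = 495
p^8 = 0.023283
(1-p)^4 = 0.019775
P = 495 * 0.023283 * 0.019775 = 0.2279

P(X=8) = 0.2279


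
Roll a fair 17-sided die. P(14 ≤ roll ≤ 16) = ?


Favorable outcomes (14 ≤ roll ≤ 16): 3
Total outcomes = 17
P = 3/17 = 0.1765

P = 0.1765


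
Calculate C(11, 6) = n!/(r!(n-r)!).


C(11,6) = 11!/(6! × 5!)
= 39916800/(720 × 120)
= 462

C(11,6) = 462


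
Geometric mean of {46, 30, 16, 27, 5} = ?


Product = 46 × 30 × 16 × 27 × 5 = 2980800
GM = 2980800^(1/5) = 19.7182

GM = 19.7182


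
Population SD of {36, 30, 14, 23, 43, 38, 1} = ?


Mean = 26.4286
Variance = 189.3878
SD = sqrt(189.3878) = 13.7618

SD = 13.7618


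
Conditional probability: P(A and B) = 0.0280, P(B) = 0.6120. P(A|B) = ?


P(A|B) = 0.0280/0.6120 = 0.0458

P(A|B) = 0.0458


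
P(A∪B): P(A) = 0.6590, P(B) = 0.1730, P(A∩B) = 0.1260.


P(A∪B) = 0.6590 + 0.1730 - 0.1260
= 0.8320 - 0.1260
= 0.7060

P(A∪B) = 0.7060


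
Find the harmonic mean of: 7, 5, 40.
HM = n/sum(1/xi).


Sum of reciprocals = 1/7 + 1/5 + 1/40 = 0.367857
HM = 3/0.367857 = 8.1553

HM = 8.1553


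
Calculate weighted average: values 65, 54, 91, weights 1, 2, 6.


Numerator = 65*1 + 54*2 + 91*6 = 719
Denominator = 1 + 2 + 6 = 9
WM = 719/9 = 79.8889

WM = 79.8889


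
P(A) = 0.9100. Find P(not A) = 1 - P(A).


P(not A) = 1 - 0.9100 = 0.0900

P(not A) = 0.0900


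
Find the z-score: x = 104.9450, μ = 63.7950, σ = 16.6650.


z = (104.9450 - 63.7950)/16.6650
= 41.1500/16.6650
= 2.4692

z = 2.4692


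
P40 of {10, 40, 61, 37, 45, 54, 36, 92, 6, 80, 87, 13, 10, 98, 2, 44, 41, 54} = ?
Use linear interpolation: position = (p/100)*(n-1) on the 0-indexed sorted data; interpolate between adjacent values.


Sorted: 2, 6, 10, 10, 13, 36, 37, 40, 41, 44, 45, 54, 54, 61, 80, 87, 92, 98
n = 18
Index = 40/100 * 17 = 6.8000
Lower = data[6] = 37, Upper = data[7] = 40
P40 = 37 + 0.8000*(3) = 39.4000

P40 = 39.4000


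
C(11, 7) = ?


C(11,7) = 11!/(7! × 4!)
= 39916800/(5040 × 24)
= 330

C(11,7) = 330


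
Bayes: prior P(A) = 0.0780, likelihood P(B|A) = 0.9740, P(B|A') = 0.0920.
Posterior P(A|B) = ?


P(B) = P(B|A)*P(A) + P(B|A')*P(A')
= 0.9740*0.0780 + 0.0920*0.9220
= 0.075972 + 0.084824 = 0.160796
P(A|B) = 0.075972/0.160796 = 0.4725

P(A|B) = 0.4725


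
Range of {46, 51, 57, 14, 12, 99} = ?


Max = 99, Min = 12
Range = 99 - 12 = 87

Range = 87


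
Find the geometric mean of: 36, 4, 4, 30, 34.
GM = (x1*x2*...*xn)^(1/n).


Product = 36 × 4 × 4 × 30 × 34 = 587520
GM = 587520^(1/5) = 14.2497

GM = 14.2497


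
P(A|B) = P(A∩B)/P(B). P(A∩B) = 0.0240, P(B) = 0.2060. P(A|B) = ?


P(A|B) = 0.0240/0.2060 = 0.1165

P(A|B) = 0.1165


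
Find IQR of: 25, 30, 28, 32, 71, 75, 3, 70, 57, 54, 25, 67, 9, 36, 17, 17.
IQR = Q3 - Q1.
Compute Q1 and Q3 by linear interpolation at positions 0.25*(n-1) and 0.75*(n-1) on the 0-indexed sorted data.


Sorted: 3, 9, 17, 17, 25, 25, 28, 30, 32, 36, 54, 57, 67, 70, 71, 75
Q1 (25th %ile) = 23.0000
Q3 (75th %ile) = 59.5000
IQR = 59.5000 - 23.0000 = 36.5000

IQR = 36.5000


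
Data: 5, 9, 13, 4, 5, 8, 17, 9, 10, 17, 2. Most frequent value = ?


Frequencies: 2:1, 4:1, 5:2, 8:1, 9:2, 10:1, 13:1, 17:2
Max frequency = 2
Mode = 5, 9, 17

Mode = 5, 9, 17


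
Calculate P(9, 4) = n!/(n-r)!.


P(9,4) = 9!/5!
= 362880/120
= 3024

P(9,4) = 3024


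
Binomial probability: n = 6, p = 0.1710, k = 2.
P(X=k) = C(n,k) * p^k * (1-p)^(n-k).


C(6,2) = 15
p^2 = 0.029241
(1-p)^4 = 0.472300
P = 15 * 0.029241 * 0.472300 = 0.2072

P(X=2) = 0.2072


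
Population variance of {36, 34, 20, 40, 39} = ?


Mean = 33.8000
Squared deviations: 4.8400, 0.0400, 190.4400, 38.4400, 27.0400
Sum = 260.8000
Variance = 260.8000/5 = 52.1600

Variance = 52.1600


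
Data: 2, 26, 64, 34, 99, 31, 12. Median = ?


Sorted: 2, 12, 26, 31, 34, 64, 99
n = 7 (odd)
Middle value = 31

Median = 31


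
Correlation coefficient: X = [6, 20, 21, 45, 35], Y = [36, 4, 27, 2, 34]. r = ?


Mean X = 25.4000, Mean Y = 20.6000
SD X = 13.425349, SD Y = 14.691494
Cov = -94.640000
r = -94.640000/(13.425349*14.691494) = -0.4798

r = -0.4798


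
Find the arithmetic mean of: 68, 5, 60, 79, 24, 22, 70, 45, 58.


Sum = 68 + 5 + 60 + 79 + 24 + 22 + 70 + 45 + 58 = 431
n = 9
Mean = 431/9 = 47.8889

Mean = 47.8889


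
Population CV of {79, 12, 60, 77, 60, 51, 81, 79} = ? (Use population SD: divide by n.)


Mean = 62.3750
SD = 21.7712
CV = (21.7712/62.3750)*100 = 34.9037%

CV = 34.9037%


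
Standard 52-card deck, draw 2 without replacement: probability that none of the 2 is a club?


P(no clubs) = (39/52) × (38/51)
= 0.5588

P = 0.5588


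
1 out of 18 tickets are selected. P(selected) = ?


P = 1/18 = 0.0556

P = 0.0556


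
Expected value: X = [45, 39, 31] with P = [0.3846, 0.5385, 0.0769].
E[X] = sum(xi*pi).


E[X] = 45*0.3846 + 39*0.5385 + 31*0.0769
= 17.3070 + 21.0015 + 2.3839
= 40.6924

E[X] = 40.6924


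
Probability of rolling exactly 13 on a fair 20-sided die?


Favorable outcomes (roll = 13): 1
Total outcomes = 20
P = 1/20 = 0.0500

P = 0.0500


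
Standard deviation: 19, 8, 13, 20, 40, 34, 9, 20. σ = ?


Mean = 20.3750
Variance = 113.7344
SD = sqrt(113.7344) = 10.6646

SD = 10.6646


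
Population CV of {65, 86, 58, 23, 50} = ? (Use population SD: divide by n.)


Mean = 56.4000
SD = 20.5387
CV = (20.5387/56.4000)*100 = 36.4162%

CV = 36.4162%


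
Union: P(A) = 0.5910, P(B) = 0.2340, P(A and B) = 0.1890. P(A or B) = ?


P(A∪B) = 0.5910 + 0.2340 - 0.1890
= 0.8250 - 0.1890
= 0.6360

P(A∪B) = 0.6360


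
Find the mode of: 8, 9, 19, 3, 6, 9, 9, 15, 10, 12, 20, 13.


Frequencies: 3:1, 6:1, 8:1, 9:3, 10:1, 12:1, 13:1, 15:1, 19:1, 20:1
Max frequency = 3
Mode = 9

Mode = 9


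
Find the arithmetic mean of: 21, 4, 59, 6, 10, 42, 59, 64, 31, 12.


Sum = 21 + 4 + 59 + 6 + 10 + 42 + 59 + 64 + 31 + 12 = 308
n = 10
Mean = 308/10 = 30.8000

Mean = 30.8000


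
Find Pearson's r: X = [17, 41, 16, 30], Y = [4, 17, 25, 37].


Mean X = 26.0000, Mean Y = 20.7500
SD X = 10.271319, SD Y = 12.007810
Cov = 29.250000
r = 29.250000/(10.271319*12.007810) = 0.2372

r = 0.2372


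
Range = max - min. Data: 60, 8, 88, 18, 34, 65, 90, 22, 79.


Max = 90, Min = 8
Range = 90 - 8 = 82

Range = 82


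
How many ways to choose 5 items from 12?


C(12,5) = 12!/(5! × 7!)
= 479001600/(120 × 5040)
= 792

C(12,5) = 792


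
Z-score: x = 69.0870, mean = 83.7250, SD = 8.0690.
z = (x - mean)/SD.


z = (69.0870 - 83.7250)/8.0690
= -14.6380/8.0690
= -1.8141

z = -1.8141


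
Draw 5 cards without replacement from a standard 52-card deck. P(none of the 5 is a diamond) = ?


P(no diamonds) = (39/52) × (38/51) × (37/50) × (36/49) × (35/48)
= 0.2215

P = 0.2215


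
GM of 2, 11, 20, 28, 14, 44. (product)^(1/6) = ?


Product = 2 × 11 × 20 × 28 × 14 × 44 = 7589120
GM = 7589120^(1/6) = 14.0184

GM = 14.0184


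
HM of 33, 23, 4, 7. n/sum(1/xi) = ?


Sum of reciprocals = 1/33 + 1/23 + 1/4 + 1/7 = 0.466638
HM = 4/0.466638 = 8.5719

HM = 8.5719


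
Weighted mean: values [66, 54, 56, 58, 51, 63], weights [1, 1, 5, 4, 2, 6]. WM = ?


Numerator = 66*1 + 54*1 + 56*5 + 58*4 + 51*2 + 63*6 = 1112
Denominator = 1 + 1 + 5 + 4 + 2 + 6 = 19
WM = 1112/19 = 58.5263

WM = 58.5263


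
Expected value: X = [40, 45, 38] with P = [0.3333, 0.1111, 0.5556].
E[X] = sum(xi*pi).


E[X] = 40*0.3333 + 45*0.1111 + 38*0.5556
= 13.3320 + 4.9995 + 21.1128
= 39.4443

E[X] = 39.4443


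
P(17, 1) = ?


P(17,1) = 17!/16!
= 355687428096000/20922789888000
= 17

P(17,1) = 17


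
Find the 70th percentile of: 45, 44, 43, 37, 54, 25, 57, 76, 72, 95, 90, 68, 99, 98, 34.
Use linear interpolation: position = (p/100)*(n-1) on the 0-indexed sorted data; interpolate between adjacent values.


Sorted: 25, 34, 37, 43, 44, 45, 54, 57, 68, 72, 76, 90, 95, 98, 99
n = 15
Index = 70/100 * 14 = 9.8000
Lower = data[9] = 72, Upper = data[10] = 76
P70 = 72 + 0.8000*(4) = 75.2000

P70 = 75.2000


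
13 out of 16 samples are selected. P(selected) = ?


P = 13/16 = 0.8125

P = 0.8125


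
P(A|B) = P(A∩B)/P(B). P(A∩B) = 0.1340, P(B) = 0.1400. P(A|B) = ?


P(A|B) = 0.1340/0.1400 = 0.9571

P(A|B) = 0.9571


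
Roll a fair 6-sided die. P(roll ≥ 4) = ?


Favorable outcomes (roll ≥ 4): 3
Total outcomes = 6
P = 3/6 = 0.5000

P = 0.5000


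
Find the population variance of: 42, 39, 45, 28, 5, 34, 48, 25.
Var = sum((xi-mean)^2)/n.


Mean = 33.2500
Squared deviations: 76.5625, 33.0625, 138.0625, 27.5625, 798.0625, 0.5625, 217.5625, 68.0625
Sum = 1359.5000
Variance = 1359.5000/8 = 169.9375

Variance = 169.9375


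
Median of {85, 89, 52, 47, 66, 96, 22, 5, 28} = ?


Sorted: 5, 22, 28, 47, 52, 66, 85, 89, 96
n = 9 (odd)
Middle value = 52

Median = 52


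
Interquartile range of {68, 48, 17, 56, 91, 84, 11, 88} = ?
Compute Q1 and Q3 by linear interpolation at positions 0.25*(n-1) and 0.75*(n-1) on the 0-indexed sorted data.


Sorted: 11, 17, 48, 56, 68, 84, 88, 91
Q1 (25th %ile) = 40.2500
Q3 (75th %ile) = 85.0000
IQR = 85.0000 - 40.2500 = 44.7500

IQR = 44.7500


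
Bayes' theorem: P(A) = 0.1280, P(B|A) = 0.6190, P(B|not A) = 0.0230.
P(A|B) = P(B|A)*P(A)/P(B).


P(B) = P(B|A)*P(A) + P(B|A')*P(A')
= 0.6190*0.1280 + 0.0230*0.8720
= 0.079232 + 0.020056 = 0.099288
P(A|B) = 0.079232/0.099288 = 0.7980

P(A|B) = 0.7980


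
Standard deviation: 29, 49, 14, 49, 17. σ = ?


Mean = 31.6000
Variance = 227.0400
SD = sqrt(227.0400) = 15.0678

SD = 15.0678


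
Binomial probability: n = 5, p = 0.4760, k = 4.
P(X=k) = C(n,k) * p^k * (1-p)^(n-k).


C(5,4) = 5
p^4 = 0.051337
(1-p)^1 = 0.524000
P = 5 * 0.051337 * 0.524000 = 0.1345

P(X=4) = 0.1345


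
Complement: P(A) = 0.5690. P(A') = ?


P(not A) = 1 - 0.5690 = 0.4310

P(not A) = 0.4310


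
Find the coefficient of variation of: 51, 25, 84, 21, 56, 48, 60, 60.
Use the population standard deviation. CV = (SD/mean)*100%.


Mean = 50.6250
SD = 18.9073
CV = (18.9073/50.6250)*100 = 37.3477%

CV = 37.3477%


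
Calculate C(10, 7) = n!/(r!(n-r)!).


C(10,7) = 10!/(7! × 3!)
= 3628800/(5040 × 6)
= 120

C(10,7) = 120


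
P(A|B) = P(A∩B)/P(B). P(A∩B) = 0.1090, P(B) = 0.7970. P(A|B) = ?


P(A|B) = 0.1090/0.7970 = 0.1368

P(A|B) = 0.1368


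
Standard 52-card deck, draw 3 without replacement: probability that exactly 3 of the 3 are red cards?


Hypergeometric: P(X=3) = C(26,3)·C(26,0) / C(52,3)
= 2600 × 1 / 22100
= 2600/22100 = 0.1176

P = 0.1176


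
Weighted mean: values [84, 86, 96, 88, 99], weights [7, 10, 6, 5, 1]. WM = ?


Numerator = 84*7 + 86*10 + 96*6 + 88*5 + 99*1 = 2563
Denominator = 7 + 10 + 6 + 5 + 1 = 29
WM = 2563/29 = 88.3793

WM = 88.3793


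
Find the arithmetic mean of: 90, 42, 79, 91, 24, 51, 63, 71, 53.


Sum = 90 + 42 + 79 + 91 + 24 + 51 + 63 + 71 + 53 = 564
n = 9
Mean = 564/9 = 62.6667

Mean = 62.6667


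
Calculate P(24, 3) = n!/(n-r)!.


P(24,3) = 24!/21!
= 620448401733239439360000/51090942171709440000
= 12144

P(24,3) = 12144


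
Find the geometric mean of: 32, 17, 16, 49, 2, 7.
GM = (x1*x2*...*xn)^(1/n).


Product = 32 × 17 × 16 × 49 × 2 × 7 = 5970944
GM = 5970944^(1/6) = 13.4692

GM = 13.4692


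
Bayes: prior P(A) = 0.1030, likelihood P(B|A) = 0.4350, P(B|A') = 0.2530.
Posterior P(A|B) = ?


P(B) = P(B|A)*P(A) + P(B|A')*P(A')
= 0.4350*0.1030 + 0.2530*0.8970
= 0.044805 + 0.226941 = 0.271746
P(A|B) = 0.044805/0.271746 = 0.1649

P(A|B) = 0.1649


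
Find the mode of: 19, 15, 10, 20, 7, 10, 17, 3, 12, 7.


Frequencies: 3:1, 7:2, 10:2, 12:1, 15:1, 17:1, 19:1, 20:1
Max frequency = 2
Mode = 7, 10

Mode = 7, 10


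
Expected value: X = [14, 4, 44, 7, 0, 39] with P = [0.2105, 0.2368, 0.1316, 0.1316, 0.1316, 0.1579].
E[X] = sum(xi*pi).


E[X] = 14*0.2105 + 4*0.2368 + 44*0.1316 + 7*0.1316 + 0*0.1316 + 39*0.1579
= 2.9470 + 0.9472 + 5.7904 + 0.9212 + 0 + 6.1581
= 16.7639

E[X] = 16.7639


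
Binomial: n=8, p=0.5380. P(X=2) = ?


C(8,2) = 28
p^2 = 0.289444
(1-p)^6 = 0.009724
P = 28 * 0.289444 * 0.009724 = 0.0788

P(X=2) = 0.0788


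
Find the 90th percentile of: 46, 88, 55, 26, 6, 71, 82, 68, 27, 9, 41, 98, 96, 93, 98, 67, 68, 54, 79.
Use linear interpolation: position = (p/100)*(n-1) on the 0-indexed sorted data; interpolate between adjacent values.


Sorted: 6, 9, 26, 27, 41, 46, 54, 55, 67, 68, 68, 71, 79, 82, 88, 93, 96, 98, 98
n = 19
Index = 90/100 * 18 = 16.2000
Lower = data[16] = 96, Upper = data[17] = 98
P90 = 96 + 0.2000*(2) = 96.4000

P90 = 96.4000


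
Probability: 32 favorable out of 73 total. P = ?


P = 32/73 = 0.4384

P = 0.4384


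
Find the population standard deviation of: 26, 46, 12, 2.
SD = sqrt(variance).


Mean = 21.5000
Variance = 272.7500
SD = sqrt(272.7500) = 16.5151

SD = 16.5151


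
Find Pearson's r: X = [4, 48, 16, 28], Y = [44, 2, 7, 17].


Mean X = 24.0000, Mean Y = 17.5000
SD X = 16.248077, SD Y = 16.224981
Cov = -205.000000
r = -205.000000/(16.248077*16.224981) = -0.7776

r = -0.7776


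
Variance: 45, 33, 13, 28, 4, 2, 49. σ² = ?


Mean = 24.8571
Squared deviations: 405.7347, 66.3061, 140.5918, 9.8776, 435.0204, 522.4490, 582.8776
Sum = 2162.8571
Variance = 2162.8571/7 = 308.9796

Variance = 308.9796


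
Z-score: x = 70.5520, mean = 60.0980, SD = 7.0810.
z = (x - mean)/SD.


z = (70.5520 - 60.0980)/7.0810
= 10.4540/7.0810
= 1.4763

z = 1.4763


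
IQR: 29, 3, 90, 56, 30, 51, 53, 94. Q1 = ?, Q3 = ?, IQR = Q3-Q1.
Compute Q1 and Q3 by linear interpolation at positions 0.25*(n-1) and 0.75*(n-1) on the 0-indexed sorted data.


Sorted: 3, 29, 30, 51, 53, 56, 90, 94
Q1 (25th %ile) = 29.7500
Q3 (75th %ile) = 64.5000
IQR = 64.5000 - 29.7500 = 34.7500

IQR = 34.7500


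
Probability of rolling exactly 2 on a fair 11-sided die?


Favorable outcomes (roll = 2): 1
Total outcomes = 11
P = 1/11 = 0.0909

P = 0.0909


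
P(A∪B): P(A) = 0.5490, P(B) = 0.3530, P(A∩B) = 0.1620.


P(A∪B) = 0.5490 + 0.3530 - 0.1620
= 0.9020 - 0.1620
= 0.7400

P(A∪B) = 0.7400


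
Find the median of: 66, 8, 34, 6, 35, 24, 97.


Sorted: 6, 8, 24, 34, 35, 66, 97
n = 7 (odd)
Middle value = 34

Median = 34


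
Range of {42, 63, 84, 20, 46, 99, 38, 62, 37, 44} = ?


Max = 99, Min = 20
Range = 99 - 20 = 79

Range = 79


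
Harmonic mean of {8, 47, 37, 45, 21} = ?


Sum of reciprocals = 1/8 + 1/47 + 1/37 + 1/45 + 1/21 = 0.243145
HM = 5/0.243145 = 20.5639

HM = 20.5639


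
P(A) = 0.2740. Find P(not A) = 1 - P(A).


P(not A) = 1 - 0.2740 = 0.7260

P(not A) = 0.7260


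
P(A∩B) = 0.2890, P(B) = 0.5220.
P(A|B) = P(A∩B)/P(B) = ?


P(A|B) = 0.2890/0.5220 = 0.5536

P(A|B) = 0.5536


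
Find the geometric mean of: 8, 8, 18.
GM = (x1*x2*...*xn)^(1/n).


Product = 8 × 8 × 18 = 1152
GM = 1152^(1/3) = 10.4830

GM = 10.4830


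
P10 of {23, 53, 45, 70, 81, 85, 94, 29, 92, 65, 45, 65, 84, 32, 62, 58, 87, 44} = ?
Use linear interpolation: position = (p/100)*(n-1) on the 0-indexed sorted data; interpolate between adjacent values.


Sorted: 23, 29, 32, 44, 45, 45, 53, 58, 62, 65, 65, 70, 81, 84, 85, 87, 92, 94
n = 18
Index = 10/100 * 17 = 1.7000
Lower = data[1] = 29, Upper = data[2] = 32
P10 = 29 + 0.7000*(3) = 31.1000

P10 = 31.1000


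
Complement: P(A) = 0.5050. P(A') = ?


P(not A) = 1 - 0.5050 = 0.4950

P(not A) = 0.4950


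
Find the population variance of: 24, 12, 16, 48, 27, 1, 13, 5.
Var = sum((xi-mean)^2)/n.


Mean = 18.2500
Squared deviations: 33.0625, 39.0625, 5.0625, 885.0625, 76.5625, 297.5625, 27.5625, 175.5625
Sum = 1539.5000
Variance = 1539.5000/8 = 192.4375

Variance = 192.4375


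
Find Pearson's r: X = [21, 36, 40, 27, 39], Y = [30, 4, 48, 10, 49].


Mean X = 32.6000, Mean Y = 28.2000
SD X = 7.391887, SD Y = 18.680471
Cov = 55.680000
r = 55.680000/(7.391887*18.680471) = 0.4032

r = 0.4032


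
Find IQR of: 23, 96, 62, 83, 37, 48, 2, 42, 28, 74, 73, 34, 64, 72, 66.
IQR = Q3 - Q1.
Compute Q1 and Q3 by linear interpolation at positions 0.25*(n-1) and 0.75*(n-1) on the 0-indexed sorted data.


Sorted: 2, 23, 28, 34, 37, 42, 48, 62, 64, 66, 72, 73, 74, 83, 96
Q1 (25th %ile) = 35.5000
Q3 (75th %ile) = 72.5000
IQR = 72.5000 - 35.5000 = 37.0000

IQR = 37.0000


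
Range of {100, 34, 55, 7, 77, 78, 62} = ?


Max = 100, Min = 7
Range = 100 - 7 = 93

Range = 93


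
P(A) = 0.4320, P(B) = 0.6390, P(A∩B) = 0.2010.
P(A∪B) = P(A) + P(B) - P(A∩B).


P(A∪B) = 0.4320 + 0.6390 - 0.2010
= 1.0710 - 0.2010
= 0.8700

P(A∪B) = 0.8700


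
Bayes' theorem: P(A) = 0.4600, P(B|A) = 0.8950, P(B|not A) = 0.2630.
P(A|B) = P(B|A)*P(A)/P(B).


P(B) = P(B|A)*P(A) + P(B|A')*P(A')
= 0.8950*0.4600 + 0.2630*0.5400
= 0.411700 + 0.142020 = 0.553720
P(A|B) = 0.411700/0.553720 = 0.7435

P(A|B) = 0.7435


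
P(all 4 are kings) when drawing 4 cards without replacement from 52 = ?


P(all kings) = (4/52) × (3/51) × (2/50) × (1/49)
= 3.6938e-06

P = 3.6938e-06


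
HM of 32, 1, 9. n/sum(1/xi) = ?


Sum of reciprocals = 1/32 + 1/1 + 1/9 = 1.142361
HM = 3/1.142361 = 2.6261

HM = 2.6261


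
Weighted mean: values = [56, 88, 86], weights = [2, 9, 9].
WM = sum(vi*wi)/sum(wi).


Numerator = 56*2 + 88*9 + 86*9 = 1678
Denominator = 2 + 9 + 9 = 20
WM = 1678/20 = 83.9000

WM = 83.9000


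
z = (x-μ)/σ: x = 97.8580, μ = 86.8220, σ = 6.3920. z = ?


z = (97.8580 - 86.8220)/6.3920
= 11.0360/6.3920
= 1.7265

z = 1.7265


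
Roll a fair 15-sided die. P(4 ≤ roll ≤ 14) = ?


Favorable outcomes (4 ≤ roll ≤ 14): 11
Total outcomes = 15
P = 11/15 = 0.7333

P = 0.7333


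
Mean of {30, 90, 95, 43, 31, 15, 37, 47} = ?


Sum = 30 + 90 + 95 + 43 + 31 + 15 + 37 + 47 = 388
n = 8
Mean = 388/8 = 48.5000

Mean = 48.5000


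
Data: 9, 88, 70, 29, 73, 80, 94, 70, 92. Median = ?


Sorted: 9, 29, 70, 70, 73, 80, 88, 92, 94
n = 9 (odd)
Middle value = 73

Median = 73


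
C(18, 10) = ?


C(18,10) = 18!/(10! × 8!)
= 6402373705728000/(3628800 × 40320)
= 43758

C(18,10) = 43758


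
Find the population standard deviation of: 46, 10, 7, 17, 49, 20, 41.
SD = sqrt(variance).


Mean = 27.1429
Variance = 268.4082
SD = sqrt(268.4082) = 16.3832

SD = 16.3832


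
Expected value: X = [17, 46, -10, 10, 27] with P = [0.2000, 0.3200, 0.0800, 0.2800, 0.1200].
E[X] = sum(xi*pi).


E[X] = 17*0.2000 + 46*0.3200 - 10*0.0800 + 10*0.2800 + 27*0.1200
= 3.4000 + 14.7200 - 0.8000 + 2.8000 + 3.2400
= 23.3600

E[X] = 23.3600


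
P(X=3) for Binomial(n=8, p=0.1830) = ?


C(8,3) = 56
p^3 = 0.006128
(1-p)^5 = 0.364007
P = 56 * 0.006128 * 0.364007 = 0.1249

P(X=3) = 0.1249


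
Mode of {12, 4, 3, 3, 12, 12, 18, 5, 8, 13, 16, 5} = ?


Frequencies: 3:2, 4:1, 5:2, 8:1, 12:3, 13:1, 16:1, 18:1
Max frequency = 3
Mode = 12

Mode = 12


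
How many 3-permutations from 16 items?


P(16,3) = 16!/13!
= 20922789888000/6227020800
= 3360

P(16,3) = 3360


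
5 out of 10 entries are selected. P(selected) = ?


P = 5/10 = 0.5000

P = 0.5000


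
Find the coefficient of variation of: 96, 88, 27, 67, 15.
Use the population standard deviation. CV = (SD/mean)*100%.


Mean = 58.6000
SD = 32.3518
CV = (32.3518/58.6000)*100 = 55.2079%

CV = 55.2079%


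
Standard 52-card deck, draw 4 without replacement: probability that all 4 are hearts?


P(all hearts) = (13/52) × (12/51) × (11/50) × (10/49)
= 0.0026

P = 0.0026


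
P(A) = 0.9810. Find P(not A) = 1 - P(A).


P(not A) = 1 - 0.9810 = 0.0190

P(not A) = 0.0190


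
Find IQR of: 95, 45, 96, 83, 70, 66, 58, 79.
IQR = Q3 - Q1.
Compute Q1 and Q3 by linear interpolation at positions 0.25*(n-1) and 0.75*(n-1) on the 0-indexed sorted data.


Sorted: 45, 58, 66, 70, 79, 83, 95, 96
Q1 (25th %ile) = 64.0000
Q3 (75th %ile) = 86.0000
IQR = 86.0000 - 64.0000 = 22.0000

IQR = 22.0000


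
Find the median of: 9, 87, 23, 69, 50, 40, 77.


Sorted: 9, 23, 40, 50, 69, 77, 87
n = 7 (odd)
Middle value = 50

Median = 50


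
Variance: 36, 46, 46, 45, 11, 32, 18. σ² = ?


Mean = 33.4286
Squared deviations: 6.6122, 158.0408, 158.0408, 133.8980, 503.0408, 2.0408, 238.0408
Sum = 1199.7143
Variance = 1199.7143/7 = 171.3878

Variance = 171.3878


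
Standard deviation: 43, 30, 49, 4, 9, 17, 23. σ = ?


Mean = 25.0000
Variance = 241.4286
SD = sqrt(241.4286) = 15.5380

SD = 15.5380


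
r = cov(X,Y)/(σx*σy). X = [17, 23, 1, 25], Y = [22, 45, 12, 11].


Mean X = 16.5000, Mean Y = 22.5000
SD X = 9.420722, SD Y = 13.683932
Cov = 52.750000
r = 52.750000/(9.420722*13.683932) = 0.4092

r = 0.4092


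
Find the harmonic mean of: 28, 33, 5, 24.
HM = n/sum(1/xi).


Sum of reciprocals = 1/28 + 1/33 + 1/5 + 1/24 = 0.307684
HM = 4/0.307684 = 13.0004

HM = 13.0004


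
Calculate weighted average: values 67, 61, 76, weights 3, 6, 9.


Numerator = 67*3 + 61*6 + 76*9 = 1251
Denominator = 3 + 6 + 9 = 18
WM = 1251/18 = 69.5000

WM = 69.5000


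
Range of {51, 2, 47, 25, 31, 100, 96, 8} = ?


Max = 100, Min = 2
Range = 100 - 2 = 98

Range = 98


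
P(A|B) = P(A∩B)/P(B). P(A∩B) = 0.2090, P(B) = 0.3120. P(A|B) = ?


P(A|B) = 0.2090/0.3120 = 0.6699

P(A|B) = 0.6699


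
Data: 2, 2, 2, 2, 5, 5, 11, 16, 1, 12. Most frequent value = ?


Frequencies: 1:1, 2:4, 5:2, 11:1, 12:1, 16:1
Max frequency = 4
Mode = 2

Mode = 2


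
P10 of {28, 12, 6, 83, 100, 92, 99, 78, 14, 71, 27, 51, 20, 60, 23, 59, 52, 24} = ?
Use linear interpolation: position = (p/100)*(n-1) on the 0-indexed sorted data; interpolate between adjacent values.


Sorted: 6, 12, 14, 20, 23, 24, 27, 28, 51, 52, 59, 60, 71, 78, 83, 92, 99, 100
n = 18
Index = 10/100 * 17 = 1.7000
Lower = data[1] = 12, Upper = data[2] = 14
P10 = 12 + 0.7000*(2) = 13.4000

P10 = 13.4000


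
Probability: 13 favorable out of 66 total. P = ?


P = 13/66 = 0.1970

P = 0.1970


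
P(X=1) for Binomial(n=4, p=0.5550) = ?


C(4,1) = 4
p^1 = 0.555000
(1-p)^3 = 0.088121
P = 4 * 0.555000 * 0.088121 = 0.1956

P(X=1) = 0.1956


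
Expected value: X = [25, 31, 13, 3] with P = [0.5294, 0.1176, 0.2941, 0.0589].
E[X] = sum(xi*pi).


E[X] = 25*0.5294 + 31*0.1176 + 13*0.2941 + 3*0.0589
= 13.2350 + 3.6456 + 3.8233 + 0.1767
= 20.8806

E[X] = 20.8806


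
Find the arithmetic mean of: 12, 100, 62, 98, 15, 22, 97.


Sum = 12 + 100 + 62 + 98 + 15 + 22 + 97 = 406
n = 7
Mean = 406/7 = 58.0000

Mean = 58.0000


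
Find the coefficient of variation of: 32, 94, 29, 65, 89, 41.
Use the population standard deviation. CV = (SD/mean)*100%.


Mean = 58.3333
SD = 26.1767
CV = (26.1767/58.3333)*100 = 44.8744%

CV = 44.8744%


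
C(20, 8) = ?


C(20,8) = 20!/(8! × 12!)
= 2432902008176640000/(40320 × 479001600)
= 125970

C(20,8) = 125970


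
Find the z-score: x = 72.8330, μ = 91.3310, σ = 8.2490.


z = (72.8330 - 91.3310)/8.2490
= -18.4980/8.2490
= -2.2425

z = -2.2425


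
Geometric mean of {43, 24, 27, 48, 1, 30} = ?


Product = 43 × 24 × 27 × 48 × 1 × 30 = 40124160
GM = 40124160^(1/6) = 18.5027

GM = 18.5027


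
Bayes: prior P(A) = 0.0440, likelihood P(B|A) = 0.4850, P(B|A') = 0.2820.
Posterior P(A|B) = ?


P(B) = P(B|A)*P(A) + P(B|A')*P(A')
= 0.4850*0.0440 + 0.2820*0.9560
= 0.021340 + 0.269592 = 0.290932
P(A|B) = 0.021340/0.290932 = 0.0734

P(A|B) = 0.0734


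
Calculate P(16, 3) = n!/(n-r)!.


P(16,3) = 16!/13!
= 20922789888000/6227020800
= 3360

P(16,3) = 3360


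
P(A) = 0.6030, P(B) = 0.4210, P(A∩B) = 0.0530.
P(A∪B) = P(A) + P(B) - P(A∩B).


P(A∪B) = 0.6030 + 0.4210 - 0.0530
= 1.0240 - 0.0530
= 0.9710

P(A∪B) = 0.9710


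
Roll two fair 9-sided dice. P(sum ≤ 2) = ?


Total outcomes = 9×9 = 81
Favorable (sum ≤ 2): 1
P = 1/81 = 0.0123

P = 0.0123


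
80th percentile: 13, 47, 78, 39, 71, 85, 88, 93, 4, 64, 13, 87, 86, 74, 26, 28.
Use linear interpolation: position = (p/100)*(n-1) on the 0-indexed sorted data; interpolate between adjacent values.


Sorted: 4, 13, 13, 26, 28, 39, 47, 64, 71, 74, 78, 85, 86, 87, 88, 93
n = 16
Index = 80/100 * 15 = 12.0000
Lower = data[12] = 86, Upper = data[13] = 87
P80 = 86 + 0*(1) = 86.0000

P80 = 86.0000


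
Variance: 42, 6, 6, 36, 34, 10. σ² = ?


Mean = 22.3333
Squared deviations: 386.7778, 266.7778, 266.7778, 186.7778, 136.1111, 152.1111
Sum = 1395.3333
Variance = 1395.3333/6 = 232.5556

Variance = 232.5556


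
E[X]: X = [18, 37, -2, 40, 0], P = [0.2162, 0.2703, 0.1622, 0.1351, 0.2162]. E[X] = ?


E[X] = 18*0.2162 + 37*0.2703 - 2*0.1622 + 40*0.1351 + 0*0.2162
= 3.8916 + 10.0011 - 0.3244 + 5.4040 + 0
= 18.9723

E[X] = 18.9723


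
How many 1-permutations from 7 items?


P(7,1) = 7!/6!
= 5040/720
= 7

P(7,1) = 7


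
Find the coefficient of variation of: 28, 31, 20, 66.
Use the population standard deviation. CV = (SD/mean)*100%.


Mean = 36.2500
SD = 17.6405
CV = (17.6405/36.2500)*100 = 48.6635%

CV = 48.6635%


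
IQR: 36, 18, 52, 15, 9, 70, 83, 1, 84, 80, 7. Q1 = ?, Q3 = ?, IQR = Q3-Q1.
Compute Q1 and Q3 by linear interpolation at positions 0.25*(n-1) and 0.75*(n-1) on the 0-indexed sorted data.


Sorted: 1, 7, 9, 15, 18, 36, 52, 70, 80, 83, 84
Q1 (25th %ile) = 12.0000
Q3 (75th %ile) = 75.0000
IQR = 75.0000 - 12.0000 = 63.0000

IQR = 63.0000


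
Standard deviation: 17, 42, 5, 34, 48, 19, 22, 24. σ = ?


Mean = 26.3750
Variance = 174.2344
SD = sqrt(174.2344) = 13.1998

SD = 13.1998


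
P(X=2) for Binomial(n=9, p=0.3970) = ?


C(9,2) = 36
p^2 = 0.157609
(1-p)^7 = 0.028988
P = 36 * 0.157609 * 0.028988 = 0.1645

P(X=2) = 0.1645


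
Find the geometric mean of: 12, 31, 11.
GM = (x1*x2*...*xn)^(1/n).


Product = 12 × 31 × 11 = 4092
GM = 4092^(1/3) = 15.9948

GM = 15.9948


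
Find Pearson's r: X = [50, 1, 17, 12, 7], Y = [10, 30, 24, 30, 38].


Mean X = 17.4000, Mean Y = 26.4000
SD X = 17.141762, SD Y = 9.329523
Cov = -146.560000
r = -146.560000/(17.141762*9.329523) = -0.9164

r = -0.9164


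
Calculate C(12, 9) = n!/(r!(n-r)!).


C(12,9) = 12!/(9! × 3!)
= 479001600/(362880 × 6)
= 220

C(12,9) = 220


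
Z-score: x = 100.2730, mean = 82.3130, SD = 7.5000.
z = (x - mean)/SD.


z = (100.2730 - 82.3130)/7.5000
= 17.9600/7.5000
= 2.3947

z = 2.3947


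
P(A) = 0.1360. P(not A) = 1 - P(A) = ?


P(not A) = 1 - 0.1360 = 0.8640

P(not A) = 0.8640


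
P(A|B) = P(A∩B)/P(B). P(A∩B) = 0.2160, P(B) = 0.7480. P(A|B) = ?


P(A|B) = 0.2160/0.7480 = 0.2888

P(A|B) = 0.2888


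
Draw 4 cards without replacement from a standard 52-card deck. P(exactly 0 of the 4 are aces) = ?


Hypergeometric: P(X=0) = C(4,0)·C(48,4) / C(52,4)
= 1 × 194580 / 270725
= 194580/270725 = 0.7187

P = 0.7187


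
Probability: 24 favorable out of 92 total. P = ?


P = 24/92 = 0.2609

P = 0.2609


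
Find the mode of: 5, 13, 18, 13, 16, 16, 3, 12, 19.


Frequencies: 3:1, 5:1, 12:1, 13:2, 16:2, 18:1, 19:1
Max frequency = 2
Mode = 13, 16

Mode = 13, 16


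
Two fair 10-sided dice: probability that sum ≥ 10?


Total outcomes = 10×10 = 100
Favorable (sum ≥ 10): 64
P = 64/100 = 0.6400

P = 0.6400


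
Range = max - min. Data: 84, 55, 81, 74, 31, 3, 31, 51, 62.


Max = 84, Min = 3
Range = 84 - 3 = 81

Range = 81


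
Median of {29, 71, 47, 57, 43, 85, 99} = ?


Sorted: 29, 43, 47, 57, 71, 85, 99
n = 7 (odd)
Middle value = 57

Median = 57


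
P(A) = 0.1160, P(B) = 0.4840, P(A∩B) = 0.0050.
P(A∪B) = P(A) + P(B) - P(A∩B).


P(A∪B) = 0.1160 + 0.4840 - 0.0050
= 0.6000 - 0.0050
= 0.5950

P(A∪B) = 0.5950


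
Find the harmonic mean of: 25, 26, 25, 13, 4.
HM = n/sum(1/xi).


Sum of reciprocals = 1/25 + 1/26 + 1/25 + 1/13 + 1/4 = 0.445385
HM = 5/0.445385 = 11.2263

HM = 11.2263


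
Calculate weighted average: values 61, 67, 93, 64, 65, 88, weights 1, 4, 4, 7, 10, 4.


Numerator = 61*1 + 67*4 + 93*4 + 64*7 + 65*10 + 88*4 = 2151
Denominator = 1 + 4 + 4 + 7 + 10 + 4 = 30
WM = 2151/30 = 71.7000

WM = 71.7000


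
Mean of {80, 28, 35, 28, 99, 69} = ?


Sum = 80 + 28 + 35 + 28 + 99 + 69 = 339
n = 6
Mean = 339/6 = 56.5000

Mean = 56.5000


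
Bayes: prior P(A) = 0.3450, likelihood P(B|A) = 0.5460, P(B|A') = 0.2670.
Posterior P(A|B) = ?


P(B) = P(B|A)*P(A) + P(B|A')*P(A')
= 0.5460*0.3450 + 0.2670*0.6550
= 0.188370 + 0.174885 = 0.363255
P(A|B) = 0.188370/0.363255 = 0.5186

P(A|B) = 0.5186


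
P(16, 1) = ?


P(16,1) = 16!/15!
= 20922789888000/1307674368000
= 16

P(16,1) = 16


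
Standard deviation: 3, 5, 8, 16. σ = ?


Mean = 8.0000
Variance = 24.5000
SD = sqrt(24.5000) = 4.9497

SD = 4.9497


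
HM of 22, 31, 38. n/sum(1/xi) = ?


Sum of reciprocals = 1/22 + 1/31 + 1/38 = 0.104028
HM = 3/0.104028 = 28.8383

HM = 28.8383


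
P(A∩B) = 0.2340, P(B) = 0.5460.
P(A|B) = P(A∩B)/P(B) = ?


P(A|B) = 0.2340/0.5460 = 0.4286

P(A|B) = 0.4286


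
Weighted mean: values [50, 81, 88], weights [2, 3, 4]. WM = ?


Numerator = 50*2 + 81*3 + 88*4 = 695
Denominator = 2 + 3 + 4 = 9
WM = 695/9 = 77.2222

WM = 77.2222


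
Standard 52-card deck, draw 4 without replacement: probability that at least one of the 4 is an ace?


P(at least one) = 1 - P(none)
P(none) = (48/52) × (47/51) × (46/50) × (45/49) = 0.718737
P(at least one) = 1 - 0.718737 = 0.2813

P = 0.2813


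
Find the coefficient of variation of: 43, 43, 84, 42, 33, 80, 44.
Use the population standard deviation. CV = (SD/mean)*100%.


Mean = 52.7143
SD = 18.8658
CV = (18.8658/52.7143)*100 = 35.7888%

CV = 35.7888%


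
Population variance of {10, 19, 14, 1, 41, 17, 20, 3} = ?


Mean = 15.6250
Squared deviations: 31.6406, 11.3906, 2.6406, 213.8906, 643.8906, 1.8906, 19.1406, 159.3906
Sum = 1083.8750
Variance = 1083.8750/8 = 135.4844

Variance = 135.4844


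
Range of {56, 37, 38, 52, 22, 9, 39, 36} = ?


Max = 56, Min = 9
Range = 56 - 9 = 47

Range = 47


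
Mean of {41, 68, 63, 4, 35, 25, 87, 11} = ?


Sum = 41 + 68 + 63 + 4 + 35 + 25 + 87 + 11 = 334
n = 8
Mean = 334/8 = 41.7500

Mean = 41.7500


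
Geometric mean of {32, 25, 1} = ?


Product = 32 × 25 × 1 = 800
GM = 800^(1/3) = 9.2832

GM = 9.2832


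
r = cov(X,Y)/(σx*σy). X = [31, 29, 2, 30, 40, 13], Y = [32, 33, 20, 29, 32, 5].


Mean X = 24.1667, Mean Y = 25.1667
SD X = 12.720281, SD Y = 10.023583
Cov = 92.472222
r = 92.472222/(12.720281*10.023583) = 0.7253

r = 0.7253


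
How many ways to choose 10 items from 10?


C(10,10) = 10!/(10! × 0!)
= 3628800/(3628800 × 1)
= 1

C(10,10) = 1


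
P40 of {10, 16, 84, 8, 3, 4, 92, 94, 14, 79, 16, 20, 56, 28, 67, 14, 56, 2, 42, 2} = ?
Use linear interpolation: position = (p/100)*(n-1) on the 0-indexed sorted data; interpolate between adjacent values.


Sorted: 2, 2, 3, 4, 8, 10, 14, 14, 16, 16, 20, 28, 42, 56, 56, 67, 79, 84, 92, 94
n = 20
Index = 40/100 * 19 = 7.6000
Lower = data[7] = 14, Upper = data[8] = 16
P40 = 14 + 0.6000*(2) = 15.2000

P40 = 15.2000


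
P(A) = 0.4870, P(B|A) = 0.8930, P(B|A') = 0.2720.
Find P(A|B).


P(B) = P(B|A)*P(A) + P(B|A')*P(A')
= 0.8930*0.4870 + 0.2720*0.5130
= 0.434891 + 0.139536 = 0.574427
P(A|B) = 0.434891/0.574427 = 0.7571

P(A|B) = 0.7571


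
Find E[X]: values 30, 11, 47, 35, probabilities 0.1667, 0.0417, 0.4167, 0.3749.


E[X] = 30*0.1667 + 11*0.0417 + 47*0.4167 + 35*0.3749
= 5.0010 + 0.4587 + 19.5849 + 13.1215
= 38.1661

E[X] = 38.1661


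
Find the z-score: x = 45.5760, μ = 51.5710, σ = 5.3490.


z = (45.5760 - 51.5710)/5.3490
= -5.9950/5.3490
= -1.1208

z = -1.1208


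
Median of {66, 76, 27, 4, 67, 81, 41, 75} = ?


Sorted: 4, 27, 41, 66, 67, 75, 76, 81
n = 8 (even)
Middle values: 66 and 67
Median = (66+67)/2 = 66.5000

Median = 66.5000


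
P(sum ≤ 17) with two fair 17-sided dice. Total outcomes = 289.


Total outcomes = 17×17 = 289
Favorable (sum ≤ 17): 136
P = 136/289 = 0.4706

P = 0.4706


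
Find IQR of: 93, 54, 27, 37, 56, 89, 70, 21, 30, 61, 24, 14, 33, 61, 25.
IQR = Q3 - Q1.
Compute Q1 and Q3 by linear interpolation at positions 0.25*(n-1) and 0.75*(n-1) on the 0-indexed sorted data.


Sorted: 14, 21, 24, 25, 27, 30, 33, 37, 54, 56, 61, 61, 70, 89, 93
Q1 (25th %ile) = 26.0000
Q3 (75th %ile) = 61.0000
IQR = 61.0000 - 26.0000 = 35.0000

IQR = 35.0000


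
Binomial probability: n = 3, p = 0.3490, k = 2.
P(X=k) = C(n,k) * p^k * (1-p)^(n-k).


C(3,2) = 3
p^2 = 0.121801
(1-p)^1 = 0.651000
P = 3 * 0.121801 * 0.651000 = 0.2379

P(X=2) = 0.2379


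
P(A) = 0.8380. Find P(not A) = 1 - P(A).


P(not A) = 1 - 0.8380 = 0.1620

P(not A) = 0.1620


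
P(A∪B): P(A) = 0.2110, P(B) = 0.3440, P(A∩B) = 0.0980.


P(A∪B) = 0.2110 + 0.3440 - 0.0980
= 0.5550 - 0.0980
= 0.4570

P(A∪B) = 0.4570


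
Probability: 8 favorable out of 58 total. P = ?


P = 8/58 = 0.1379

P = 0.1379


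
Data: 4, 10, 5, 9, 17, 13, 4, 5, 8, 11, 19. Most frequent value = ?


Frequencies: 4:2, 5:2, 8:1, 9:1, 10:1, 11:1, 13:1, 17:1, 19:1
Max frequency = 2
Mode = 4, 5

Mode = 4, 5


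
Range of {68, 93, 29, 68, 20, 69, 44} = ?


Max = 93, Min = 20
Range = 93 - 20 = 73

Range = 73


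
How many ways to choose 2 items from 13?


C(13,2) = 13!/(2! × 11!)
= 6227020800/(2 × 39916800)
= 78

C(13,2) = 78


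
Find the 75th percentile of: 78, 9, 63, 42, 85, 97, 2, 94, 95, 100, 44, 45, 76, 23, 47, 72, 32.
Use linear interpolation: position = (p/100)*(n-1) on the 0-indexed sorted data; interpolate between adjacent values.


Sorted: 2, 9, 23, 32, 42, 44, 45, 47, 63, 72, 76, 78, 85, 94, 95, 97, 100
n = 17
Index = 75/100 * 16 = 12.0000
Lower = data[12] = 85, Upper = data[13] = 94
P75 = 85 + 0*(9) = 85.0000

P75 = 85.0000


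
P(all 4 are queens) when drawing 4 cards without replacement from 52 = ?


P(all queens) = (4/52) × (3/51) × (2/50) × (1/49)
= 3.6938e-06

P = 3.6938e-06


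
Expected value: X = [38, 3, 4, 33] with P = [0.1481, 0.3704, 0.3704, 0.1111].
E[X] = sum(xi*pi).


E[X] = 38*0.1481 + 3*0.3704 + 4*0.3704 + 33*0.1111
= 5.6278 + 1.1112 + 1.4816 + 3.6663
= 11.8869

E[X] = 11.8869


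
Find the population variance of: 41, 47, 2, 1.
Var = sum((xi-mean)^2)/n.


Mean = 22.7500
Squared deviations: 333.0625, 588.0625, 430.5625, 473.0625
Sum = 1824.7500
Variance = 1824.7500/4 = 456.1875

Variance = 456.1875


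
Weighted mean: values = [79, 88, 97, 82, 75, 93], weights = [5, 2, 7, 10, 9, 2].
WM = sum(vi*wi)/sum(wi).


Numerator = 79*5 + 88*2 + 97*7 + 82*10 + 75*9 + 93*2 = 2931
Denominator = 5 + 2 + 7 + 10 + 9 + 2 = 35
WM = 2931/35 = 83.7429

WM = 83.7429


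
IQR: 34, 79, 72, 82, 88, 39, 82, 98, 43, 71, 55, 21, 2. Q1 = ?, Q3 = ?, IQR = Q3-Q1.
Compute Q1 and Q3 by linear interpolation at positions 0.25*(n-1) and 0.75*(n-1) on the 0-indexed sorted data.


Sorted: 2, 21, 34, 39, 43, 55, 71, 72, 79, 82, 82, 88, 98
Q1 (25th %ile) = 39.0000
Q3 (75th %ile) = 82.0000
IQR = 82.0000 - 39.0000 = 43.0000

IQR = 43.0000


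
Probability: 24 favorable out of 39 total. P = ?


P = 24/39 = 0.6154

P = 0.6154


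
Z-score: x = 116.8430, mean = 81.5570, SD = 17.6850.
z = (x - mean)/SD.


z = (116.8430 - 81.5570)/17.6850
= 35.2860/17.6850
= 1.9953

z = 1.9953


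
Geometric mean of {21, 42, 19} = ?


Product = 21 × 42 × 19 = 16758
GM = 16758^(1/3) = 25.5902

GM = 25.5902


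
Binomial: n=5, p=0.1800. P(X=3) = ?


C(5,3) = 10
p^3 = 0.005832
(1-p)^2 = 0.672400
P = 10 * 0.005832 * 0.672400 = 0.0392

P(X=3) = 0.0392


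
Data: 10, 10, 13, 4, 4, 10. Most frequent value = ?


Frequencies: 4:2, 10:3, 13:1
Max frequency = 3
Mode = 10

Mode = 10


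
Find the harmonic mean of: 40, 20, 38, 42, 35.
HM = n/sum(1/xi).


Sum of reciprocals = 1/40 + 1/20 + 1/38 + 1/42 + 1/35 = 0.153697
HM = 5/0.153697 = 32.5316

HM = 32.5316


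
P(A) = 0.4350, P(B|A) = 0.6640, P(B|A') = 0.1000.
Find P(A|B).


P(B) = P(B|A)*P(A) + P(B|A')*P(A')
= 0.6640*0.4350 + 0.1000*0.5650
= 0.288840 + 0.056500 = 0.345340
P(A|B) = 0.288840/0.345340 = 0.8364

P(A|B) = 0.8364


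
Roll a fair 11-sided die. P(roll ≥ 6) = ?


Favorable outcomes (roll ≥ 6): 6
Total outcomes = 11
P = 6/11 = 0.5455

P = 0.5455


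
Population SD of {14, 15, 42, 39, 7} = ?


Mean = 23.4000
Variance = 203.4400
SD = sqrt(203.4400) = 14.2632

SD = 14.2632


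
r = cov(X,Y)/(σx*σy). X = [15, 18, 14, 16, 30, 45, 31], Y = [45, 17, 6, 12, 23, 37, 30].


Mean X = 24.1429, Mean Y = 24.2857
SD X = 10.736168, SD Y = 12.892016
Cov = 62.530612
r = 62.530612/(10.736168*12.892016) = 0.4518

r = 0.4518


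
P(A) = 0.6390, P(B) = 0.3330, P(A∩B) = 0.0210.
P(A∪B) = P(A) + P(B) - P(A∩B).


P(A∪B) = 0.6390 + 0.3330 - 0.0210
= 0.9720 - 0.0210
= 0.9510

P(A∪B) = 0.9510


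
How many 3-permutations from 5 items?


P(5,3) = 5!/2!
= 120/2
= 60

P(5,3) = 60


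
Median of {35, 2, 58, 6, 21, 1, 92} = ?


Sorted: 1, 2, 6, 21, 35, 58, 92
n = 7 (odd)
Middle value = 21

Median = 21
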